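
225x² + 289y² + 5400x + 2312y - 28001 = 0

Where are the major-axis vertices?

Collect terms: 225(x² + 24x) + 289(y² + 8y) = 28001
225(x + 12)² + 289(y + 4)² = 28001 + 32400 + 4624 = 65025
Divide by 65025: (x + 12)²/289 + (y + 4)²/225 = 1
Ellipse, center (-12, -4), major axis horizontal; a² = 289, b² = 225.
a = 17. Vertices at (h ± a, k).

(-29, -4) and (5, -4)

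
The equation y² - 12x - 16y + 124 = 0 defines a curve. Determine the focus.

(8, 8)

Only y is squared. Complete the square in y: (y - 8)² = 12(x - 5).
Vertex (5, 8); 4p = 12 so p = 3. Opens right.
Focus is p units from the vertex along the axis: (h + p, k).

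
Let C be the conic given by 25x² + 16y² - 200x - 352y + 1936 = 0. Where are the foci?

(4, 8) and (4, 14)

Collect terms: 25(x² - 8x) + 16(y² - 22y) = -1936
Completing the square gives 25(x - 4)² + 16(y - 11)² = -1936 + 400 + 1936 = 400.
Dividing both sides by 400: (x - 4)²/16 + (y - 11)²/25 = 1
Ellipse, center (4, 11), major axis vertical; a² = 25, b² = 16.
c² = a² - b² = 25 - 16 = 9, so c = 3.
Foci lie on the vertical axis through the center: (h, k ± c).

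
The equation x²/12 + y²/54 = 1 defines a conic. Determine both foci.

Center (0, 0). The larger denominator 54 sits under the y-term, so the major axis is vertical; a² = 54, b² = 12.
c² = a² - b² = 54 - 12 = 42, so c = √42.
Foci lie on the vertical axis through the center: (h, k ± c).

(0, 0 - √42) and (0, 0 + √42)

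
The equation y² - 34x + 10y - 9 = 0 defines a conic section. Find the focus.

Only y is squared. Complete the square in y: (y + 5)² = 34(x + 1).
Vertex (-1, -5); 4p = 34 so p = 17/2. Opens right.
Focus is p units from the vertex along the axis: (h + p, k).

(15/2, -5)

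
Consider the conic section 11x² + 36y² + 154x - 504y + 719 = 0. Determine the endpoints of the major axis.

(-19, 7) and (5, 7)

Rearranging, 11(x² + 14x) + 36(y² - 14y) = -719.
Completing the square gives 11(x + 7)² + 36(y - 7)² = -719 + 539 + 1764 = 1584.
Divide by 1584: (x + 7)²/144 + (y - 7)²/44 = 1
Ellipse, center (-7, 7), major axis horizontal; a² = 144, b² = 44.
a = 12. Vertices at (h ± a, k).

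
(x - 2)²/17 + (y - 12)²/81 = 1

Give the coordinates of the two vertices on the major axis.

Center (2, 12). The larger denominator 81 sits under the y-term, so the major axis is vertical; a² = 81, b² = 17.
a = 9. Vertices at (h, k ± a).

(2, 3) and (2, 21)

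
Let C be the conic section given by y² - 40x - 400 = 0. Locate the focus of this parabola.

(0, 0)

Only y is squared. Complete the square in y: y² = 40(x + 10).
Vertex (-10, 0); 4p = 40 so p = 10. Opens right.
Focus is p units from the vertex along the axis: (h + p, k).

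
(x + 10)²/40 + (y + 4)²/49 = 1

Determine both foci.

Center (-10, -4). The larger denominator 49 sits under the y-term, so the major axis is vertical; a² = 49, b² = 40.
c² = a² - b² = 49 - 40 = 9, so c = 3.
Foci lie on the vertical axis through the center: (h, k ± c).

(-10, -7) and (-10, -1)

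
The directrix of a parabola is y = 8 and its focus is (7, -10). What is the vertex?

(7, -1)

The vertex is the midpoint between the focus and the directrix along the axis of symmetry.
Axis is vertical (directrix is horizontal). Vertex y-coordinate = (-10 + 8)/2 = -1; x-coordinate = 7.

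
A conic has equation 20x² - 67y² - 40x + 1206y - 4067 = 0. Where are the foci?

20(x² - 2x) -67(y² - 18y) = 4067
Complete the square: 20(x - 1)² -67(y - 9)² = 4067 + 20 - 5427 = -1340
Divide through by -1340 to get (y - 9)²/20 - (x - 1)²/67 = 1.
Hyperbola, center (1, 9), transverse axis vertical; a² = 20, b² = 67.
c² = a² + b² = 20 + 67 = 87, so c = √87.
Foci lie on the vertical axis through the center: (h, k ± c).

(1, 9 - √87) and (1, 9 + √87)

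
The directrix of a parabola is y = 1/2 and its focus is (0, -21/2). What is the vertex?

The vertex is the midpoint between the focus and the directrix along the axis of symmetry.
Axis is vertical (directrix is horizontal). Vertex y-coordinate = (-21/2 + 1/2)/2 = -5; x-coordinate = 0.

(0, -5)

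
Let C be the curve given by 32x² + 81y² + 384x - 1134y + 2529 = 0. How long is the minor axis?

Group: 32(x² + 12x) + 81(y² - 14y) = -2529
Complete the square in x and y: 32(x + 6)² + 81(y - 7)² = -2529 + 1152 + 3969 = 2592
Divide by 2592: (x + 6)²/81 + (y - 7)²/32 = 1
Ellipse, center (-6, 7), major axis horizontal; a² = 81, b² = 32.
b² = 32 so b = 4√2; the minor axis has length 2b = 8√2.

8√2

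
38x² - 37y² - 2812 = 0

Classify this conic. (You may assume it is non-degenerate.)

hyperbola

No xy term. Coefficients of x² and y² are A = 38, C = -37.
A and C have opposite signs ⇒ hyperbola.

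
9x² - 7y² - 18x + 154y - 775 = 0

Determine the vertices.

(1, 8) and (1, 14)

Group: 9(x² - 2x) -7(y² - 22y) = 775
Complete the square in x and y: 9(x - 1)² -7(y - 11)² = 775 + 9 - 847 = -63
Dividing both sides by -63: (y - 11)²/9 - (x - 1)²/7 = 1
Hyperbola, center (1, 11), transverse axis vertical; a² = 9, b² = 7.
a = 3. Vertices at (h, k ± a).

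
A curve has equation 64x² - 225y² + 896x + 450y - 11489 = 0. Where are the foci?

(-24, 1) and (10, 1)

Collect terms: 64(x² + 14x) -225(y² - 2y) = 11489
Completing the square gives 64(x + 7)² -225(y - 1)² = 11489 + 3136 - 225 = 14400.
Dividing both sides by 14400: (x + 7)²/225 - (y - 1)²/64 = 1
Hyperbola, center (-7, 1), transverse axis horizontal; a² = 225, b² = 64.
c² = a² + b² = 225 + 64 = 289, so c = 17.
Foci lie on the horizontal axis through the center: (h ± c, k).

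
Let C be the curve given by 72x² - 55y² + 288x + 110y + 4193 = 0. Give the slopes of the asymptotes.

72(x² + 4x) -55(y² - 2y) = -4193
Completing the square gives 72(x + 2)² -55(y - 1)² = -4193 + 288 - 55 = -3960.
Divide by -3960: (y - 1)²/72 - (x + 2)²/55 = 1
Hyperbola, center (-2, 1), transverse axis vertical; a² = 72, b² = 55.
For a vertical hyperbola the asymptotes have slope ±a/b.
Here that is ±6√2/√55 = ±6√110/55.

6√110/55 and -6√110/55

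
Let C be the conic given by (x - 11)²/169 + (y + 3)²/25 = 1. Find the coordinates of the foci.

(-1, -3) and (23, -3)

Center (11, -3). The larger denominator 169 sits under the x-term, so the major axis is horizontal; a² = 169, b² = 25.
c² = a² - b² = 169 - 25 = 144, so c = 12.
Foci lie on the horizontal axis through the center: (h ± c, k).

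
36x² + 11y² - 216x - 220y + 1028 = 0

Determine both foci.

Collect terms: 36(x² - 6x) + 11(y² - 20y) = -1028
Complete the square: 36(x - 3)² + 11(y - 10)² = -1028 + 324 + 1100 = 396
Dividing both sides by 396: (x - 3)²/11 + (y - 10)²/36 = 1
Ellipse, center (3, 10), major axis vertical; a² = 36, b² = 11.
c² = a² - b² = 36 - 11 = 25, so c = 5.
Foci lie on the vertical axis through the center: (h, k ± c).

(3, 5) and (3, 15)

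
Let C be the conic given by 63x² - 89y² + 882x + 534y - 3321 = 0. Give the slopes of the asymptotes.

Rearranging, 63(x² + 14x) -89(y² - 6y) = 3321.
Completing the square gives 63(x + 7)² -89(y - 3)² = 3321 + 3087 - 801 = 5607.
Dividing both sides by 5607: (x + 7)²/89 - (y - 3)²/63 = 1
Hyperbola, center (-7, 3), transverse axis horizontal; a² = 89, b² = 63.
For a horizontal hyperbola the asymptotes have slope ±b/a.
Here that is ±3√7/√89 = ±3√623/89.

3√623/89 and -3√623/89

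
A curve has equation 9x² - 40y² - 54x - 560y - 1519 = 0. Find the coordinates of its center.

9(x² - 6x) -40(y² + 14y) = 1519
9(x - 3)² -40(y + 7)² = 1519 + 81 - 1960 = -360
Divide by -360: (y + 7)²/9 - (x - 3)²/40 = 1
Hyperbola with center (3, -7).

(3, -7)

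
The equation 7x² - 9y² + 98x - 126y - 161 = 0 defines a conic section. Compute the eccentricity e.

Group: 7(x² + 14x) -9(y² + 14y) = 161
Complete the square: 7(x + 7)² -9(y + 7)² = 161 + 343 - 441 = 63
Divide by 63: (x + 7)²/9 - (y + 7)²/7 = 1
Hyperbola, center (-7, -7), transverse axis horizontal; a² = 9, b² = 7.
c² = a² + b² = 16, so c = 4.
e = c/a = 4/3.

e = 4/3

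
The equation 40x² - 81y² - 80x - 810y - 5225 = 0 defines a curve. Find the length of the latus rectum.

Group: 40(x² - 2x) -81(y² + 10y) = 5225
40(x - 1)² -81(y + 5)² = 5225 + 40 - 2025 = 3240
Divide by 3240: (x - 1)²/81 - (y + 5)²/40 = 1
Hyperbola, center (1, -5), transverse axis horizontal; a² = 81, b² = 40.
Latus rectum length = 2b²/a = 2·40/9 = 80/9.

80/9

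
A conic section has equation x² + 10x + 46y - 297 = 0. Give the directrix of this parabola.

Only x is squared. Complete the square in x: (x + 5)² = -46(y - 7).
Vertex (-5, 7); 4p = -46 so p = -23/2. Opens down.
Directrix is the horizontal line y = k − p = 7 − (-23/2) = 37/2.

y = 37/2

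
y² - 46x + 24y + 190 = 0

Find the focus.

(25/2, -12)

Only y is squared. Complete the square in y: (y + 12)² = 46(x - 1).
Vertex (1, -12); 4p = 46 so p = 23/2. Opens right.
Focus is p units from the vertex along the axis: (h + p, k).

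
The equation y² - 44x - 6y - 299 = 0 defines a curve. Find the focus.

Only y is squared. Complete the square in y: (y - 3)² = 44(x + 7).
Vertex (-7, 3); 4p = 44 so p = 11. Opens right.
Focus is p units from the vertex along the axis: (h + p, k).

(4, 3)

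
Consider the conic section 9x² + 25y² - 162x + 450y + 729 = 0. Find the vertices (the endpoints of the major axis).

(-6, -9) and (24, -9)

Rearranging, 9(x² - 18x) + 25(y² + 18y) = -729.
Complete the square in x and y: 9(x - 9)² + 25(y + 9)² = -729 + 729 + 2025 = 2025
Dividing both sides by 2025: (x - 9)²/225 + (y + 9)²/81 = 1
Ellipse, center (9, -9), major axis horizontal; a² = 225, b² = 81.
a = 15. Vertices at (h ± a, k).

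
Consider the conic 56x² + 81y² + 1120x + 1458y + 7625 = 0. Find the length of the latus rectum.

112/9

Rearranging, 56(x² + 20x) + 81(y² + 18y) = -7625.
Completing the square gives 56(x + 10)² + 81(y + 9)² = -7625 + 5600 + 6561 = 4536.
Dividing both sides by 4536: (x + 10)²/81 + (y + 9)²/56 = 1
Ellipse, center (-10, -9), major axis horizontal; a² = 81, b² = 56.
Latus rectum length = 2b²/a = 2·56/9 = 112/9.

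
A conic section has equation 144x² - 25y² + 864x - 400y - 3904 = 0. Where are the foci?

(-16, -8) and (10, -8)

144(x² + 6x) -25(y² + 16y) = 3904
Complete the square: 144(x + 3)² -25(y + 8)² = 3904 + 1296 - 1600 = 3600
Divide through by 3600 to get (x + 3)²/25 - (y + 8)²/144 = 1.
Hyperbola, center (-3, -8), transverse axis horizontal; a² = 25, b² = 144.
c² = a² + b² = 25 + 144 = 169, so c = 13.
Foci lie on the horizontal axis through the center: (h ± c, k).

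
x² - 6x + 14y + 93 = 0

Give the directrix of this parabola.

Only x is squared. Complete the square in x: (x - 3)² = -14(y + 6).
Vertex (3, -6); 4p = -14 so p = -7/2. Opens down.
Directrix is the horizontal line y = k − p = -6 − (-7/2) = -5/2.

y = -5/2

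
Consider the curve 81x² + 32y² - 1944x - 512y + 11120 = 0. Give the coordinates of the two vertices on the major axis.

(12, -1) and (12, 17)

Collect terms: 81(x² - 24x) + 32(y² - 16y) = -11120
Complete the square in x and y: 81(x - 12)² + 32(y - 8)² = -11120 + 11664 + 2048 = 2592
Dividing both sides by 2592: (x - 12)²/32 + (y - 8)²/81 = 1
Ellipse, center (12, 8), major axis vertical; a² = 81, b² = 32.
a = 9. Vertices at (h, k ± a).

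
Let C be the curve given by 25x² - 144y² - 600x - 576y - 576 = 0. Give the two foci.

Group: 25(x² - 24x) -144(y² + 4y) = 576
Complete the square in x and y: 25(x - 12)² -144(y + 2)² = 576 + 3600 - 576 = 3600
Divide by 3600: (x - 12)²/144 - (y + 2)²/25 = 1
Hyperbola, center (12, -2), transverse axis horizontal; a² = 144, b² = 25.
c² = a² + b² = 144 + 25 = 169, so c = 13.
Foci lie on the horizontal axis through the center: (h ± c, k).

(-1, -2) and (25, -2)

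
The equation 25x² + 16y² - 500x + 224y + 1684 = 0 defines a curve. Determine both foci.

Group: 25(x² - 20x) + 16(y² + 14y) = -1684
Complete the square: 25(x - 10)² + 16(y + 7)² = -1684 + 2500 + 784 = 1600
Divide through by 1600 to get (x - 10)²/64 + (y + 7)²/100 = 1.
Ellipse, center (10, -7), major axis vertical; a² = 100, b² = 64.
c² = a² - b² = 100 - 64 = 36, so c = 6.
Foci lie on the vertical axis through the center: (h, k ± c).

(10, -13) and (10, -1)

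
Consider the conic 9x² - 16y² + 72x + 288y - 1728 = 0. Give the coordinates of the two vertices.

9(x² + 8x) -16(y² - 18y) = 1728
Complete the square in x and y: 9(x + 4)² -16(y - 9)² = 1728 + 144 - 1296 = 576
Divide through by 576 to get (x + 4)²/64 - (y - 9)²/36 = 1.
Hyperbola, center (-4, 9), transverse axis horizontal; a² = 64, b² = 36.
a = 8. Vertices at (h ± a, k).

(-12, 9) and (4, 9)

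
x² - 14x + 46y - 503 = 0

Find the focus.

(7, 1/2)

Only x is squared. Complete the square in x: (x - 7)² = -46(y - 12).
Vertex (7, 12); 4p = -46 so p = -23/2. Opens down.
Focus is p units from the vertex along the axis: (h, k + p).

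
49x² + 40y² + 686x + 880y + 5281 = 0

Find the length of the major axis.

14

Group the x- and y-terms: 49(x² + 14x) + 40(y² + 22y) = -5281
Complete the square in x and y: 49(x + 7)² + 40(y + 11)² = -5281 + 2401 + 4840 = 1960
Divide by 1960: (x + 7)²/40 + (y + 11)²/49 = 1
Ellipse, center (-7, -11), major axis vertical; a² = 49, b² = 40.
a² = 49 so a = 7; the major axis has length 2a = 14.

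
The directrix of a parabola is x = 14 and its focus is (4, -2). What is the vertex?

(9, -2)

The vertex is the midpoint between the focus and the directrix along the axis of symmetry.
Axis is horizontal (directrix is vertical). Vertex x-coordinate = (4 + 14)/2 = 9; y-coordinate = -2.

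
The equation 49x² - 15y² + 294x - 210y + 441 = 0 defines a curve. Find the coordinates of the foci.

(-3, -15) and (-3, 1)

49(x² + 6x) -15(y² + 14y) = -441
49(x + 3)² -15(y + 7)² = -441 + 441 - 735 = -735
Divide through by -735 to get (y + 7)²/49 - (x + 3)²/15 = 1.
Hyperbola, center (-3, -7), transverse axis vertical; a² = 49, b² = 15.
c² = a² + b² = 49 + 15 = 64, so c = 8.
Foci lie on the vertical axis through the center: (h, k ± c).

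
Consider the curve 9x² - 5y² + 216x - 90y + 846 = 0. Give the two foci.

(-12 - √14, -9) and (-12 + √14, -9)

Group: 9(x² + 24x) -5(y² + 18y) = -846
Complete the square: 9(x + 12)² -5(y + 9)² = -846 + 1296 - 405 = 45
Divide by 45: (x + 12)²/5 - (y + 9)²/9 = 1
Hyperbola, center (-12, -9), transverse axis horizontal; a² = 5, b² = 9.
c² = a² + b² = 5 + 9 = 14, so c = √14.
Foci lie on the horizontal axis through the center: (h ± c, k).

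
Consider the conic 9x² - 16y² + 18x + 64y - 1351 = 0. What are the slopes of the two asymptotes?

3/4 and -3/4

Collect terms: 9(x² + 2x) -16(y² - 4y) = 1351
Complete the square in x and y: 9(x + 1)² -16(y - 2)² = 1351 + 9 - 64 = 1296
Dividing both sides by 1296: (x + 1)²/144 - (y - 2)²/81 = 1
Hyperbola, center (-1, 2), transverse axis horizontal; a² = 144, b² = 81.
For a horizontal hyperbola the asymptotes have slope ±b/a.
Here that is ±9/12 = ±3/4.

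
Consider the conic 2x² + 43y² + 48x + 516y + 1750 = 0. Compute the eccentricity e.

e = √1763/43

Rearranging, 2(x² + 24x) + 43(y² + 12y) = -1750.
Complete the square: 2(x + 12)² + 43(y + 6)² = -1750 + 288 + 1548 = 86
Divide through by 86 to get (x + 12)²/43 + (y + 6)²/2 = 1.
Ellipse, center (-12, -6), major axis horizontal; a² = 43, b² = 2.
c² = a² - b² = 41, so c = √41.
e = c/a = √41/√43 = √1763/43.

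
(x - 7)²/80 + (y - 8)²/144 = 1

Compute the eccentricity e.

Center (7, 8). The larger denominator 144 sits under the y-term, so the major axis is vertical; a² = 144, b² = 80.
c² = a² - b² = 64, so c = 8.
e = c/a = 8/12 = 2/3.

e = 2/3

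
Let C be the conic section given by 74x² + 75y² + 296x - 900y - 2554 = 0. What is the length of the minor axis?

Group: 74(x² + 4x) + 75(y² - 12y) = 2554
74(x + 2)² + 75(y - 6)² = 2554 + 296 + 2700 = 5550
Dividing both sides by 5550: (x + 2)²/75 + (y - 6)²/74 = 1
Ellipse, center (-2, 6), major axis horizontal; a² = 75, b² = 74.
b² = 74 so b = √74; the minor axis has length 2b = 2√74.

2√74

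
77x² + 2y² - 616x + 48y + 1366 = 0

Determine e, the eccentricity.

Collect terms: 77(x² - 8x) + 2(y² + 24y) = -1366
Complete the square: 77(x - 4)² + 2(y + 12)² = -1366 + 1232 + 288 = 154
Dividing both sides by 154: (x - 4)²/2 + (y + 12)²/77 = 1
Ellipse, center (4, -12), major axis vertical; a² = 77, b² = 2.
c² = a² - b² = 75, so c = 5√3.
e = c/a = 5√3/√77 = 5√231/77.

e = 5√231/77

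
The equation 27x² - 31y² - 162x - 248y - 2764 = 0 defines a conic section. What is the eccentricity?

27(x² - 6x) -31(y² + 8y) = 2764
27(x - 3)² -31(y + 4)² = 2764 + 243 - 496 = 2511
Divide by 2511: (x - 3)²/93 - (y + 4)²/81 = 1
Hyperbola, center (3, -4), transverse axis horizontal; a² = 93, b² = 81.
c² = a² + b² = 174, so c = √174.
e = c/a = √174/√93 = √1798/31.

e = √1798/31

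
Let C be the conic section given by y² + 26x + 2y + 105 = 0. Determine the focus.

Only y is squared. Complete the square in y: (y + 1)² = -26(x + 4).
Vertex (-4, -1); 4p = -26 so p = -13/2. Opens left.
Focus is p units from the vertex along the axis: (h + p, k).

(-21/2, -1)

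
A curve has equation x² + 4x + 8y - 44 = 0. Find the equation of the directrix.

y = 8

Only x is squared. Complete the square in x: (x + 2)² = -8(y - 6).
Vertex (-2, 6); 4p = -8 so p = -2. Opens down.
Directrix is the horizontal line y = k − p = 6 − (-2) = 8.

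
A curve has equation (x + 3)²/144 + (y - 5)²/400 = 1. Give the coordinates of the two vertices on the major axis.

(-3, -15) and (-3, 25)

Center (-3, 5). The larger denominator 400 sits under the y-term, so the major axis is vertical; a² = 400, b² = 144.
a = 20. Vertices at (h, k ± a).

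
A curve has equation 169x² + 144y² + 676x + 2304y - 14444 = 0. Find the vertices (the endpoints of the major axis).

(-2, -21) and (-2, 5)

169(x² + 4x) + 144(y² + 16y) = 14444
Complete the square: 169(x + 2)² + 144(y + 8)² = 14444 + 676 + 9216 = 24336
Divide by 24336: (x + 2)²/144 + (y + 8)²/169 = 1
Ellipse, center (-2, -8), major axis vertical; a² = 169, b² = 144.
a = 13. Vertices at (h, k ± a).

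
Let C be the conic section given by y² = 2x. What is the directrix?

x = -1/2

Vertex (0, 0); 4p = 2 so p = 1/2. Opens right.
Directrix is the vertical line x = h − p = 0 − (1/2) = -1/2.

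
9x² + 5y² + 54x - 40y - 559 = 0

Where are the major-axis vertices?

(-3, -8) and (-3, 16)

Group: 9(x² + 6x) + 5(y² - 8y) = 559
Completing the square gives 9(x + 3)² + 5(y - 4)² = 559 + 81 + 80 = 720.
Dividing both sides by 720: (x + 3)²/80 + (y - 4)²/144 = 1
Ellipse, center (-3, 4), major axis vertical; a² = 144, b² = 80.
a = 12. Vertices at (h, k ± a).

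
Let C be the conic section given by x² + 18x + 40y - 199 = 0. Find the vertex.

Only x is squared. Complete the square in x: (x + 9)² = -40(y - 7).
Vertex (-9, 7); 4p = -40 so p = -10. Opens down.

(-9, 7)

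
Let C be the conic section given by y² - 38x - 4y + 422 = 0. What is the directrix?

x = 3/2

Only y is squared. Complete the square in y: (y - 2)² = 38(x - 11).
Vertex (11, 2); 4p = 38 so p = 19/2. Opens right.
Directrix is the vertical line x = h − p = 11 − (19/2) = 3/2.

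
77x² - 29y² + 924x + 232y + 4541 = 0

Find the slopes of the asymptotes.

√2233/29 and -√2233/29

Rearranging, 77(x² + 12x) -29(y² - 8y) = -4541.
77(x + 6)² -29(y - 4)² = -4541 + 2772 - 464 = -2233
Divide by -2233: (y - 4)²/77 - (x + 6)²/29 = 1
Hyperbola, center (-6, 4), transverse axis vertical; a² = 77, b² = 29.
For a vertical hyperbola the asymptotes have slope ±a/b.
Here that is ±√77/√29 = ±√2233/29.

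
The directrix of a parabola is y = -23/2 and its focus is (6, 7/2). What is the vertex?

(6, -4)

The vertex is the midpoint between the focus and the directrix along the axis of symmetry.
Axis is vertical (directrix is horizontal). Vertex y-coordinate = (7/2 + (-23/2))/2 = -4; x-coordinate = 6.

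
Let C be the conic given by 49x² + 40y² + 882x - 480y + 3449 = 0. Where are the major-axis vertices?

49(x² + 18x) + 40(y² - 12y) = -3449
Completing the square gives 49(x + 9)² + 40(y - 6)² = -3449 + 3969 + 1440 = 1960.
Divide by 1960: (x + 9)²/40 + (y - 6)²/49 = 1
Ellipse, center (-9, 6), major axis vertical; a² = 49, b² = 40.
a = 7. Vertices at (h, k ± a).

(-9, -1) and (-9, 13)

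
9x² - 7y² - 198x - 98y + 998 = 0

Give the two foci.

(11, -15) and (11, 1)

9(x² - 22x) -7(y² + 14y) = -998
Complete the square: 9(x - 11)² -7(y + 7)² = -998 + 1089 - 343 = -252
Dividing both sides by -252: (y + 7)²/36 - (x - 11)²/28 = 1
Hyperbola, center (11, -7), transverse axis vertical; a² = 36, b² = 28.
c² = a² + b² = 36 + 28 = 64, so c = 8.
Foci lie on the vertical axis through the center: (h, k ± c).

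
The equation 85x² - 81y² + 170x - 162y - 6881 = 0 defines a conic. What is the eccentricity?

e = √166/9

85(x² + 2x) -81(y² + 2y) = 6881
Completing the square gives 85(x + 1)² -81(y + 1)² = 6881 + 85 - 81 = 6885.
Dividing both sides by 6885: (x + 1)²/81 - (y + 1)²/85 = 1
Hyperbola, center (-1, -1), transverse axis horizontal; a² = 81, b² = 85.
c² = a² + b² = 166, so c = √166.
e = c/a = √166/9.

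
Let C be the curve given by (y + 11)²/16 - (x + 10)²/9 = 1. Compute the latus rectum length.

Center (-10, -11). The positive term is the y-term, so the transverse axis is vertical; a² = 16, b² = 9.
Latus rectum length = 2b²/a = 2·9/4 = 9/2.

9/2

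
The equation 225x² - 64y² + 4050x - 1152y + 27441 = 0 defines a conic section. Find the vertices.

(-9, -24) and (-9, 6)

Group the x- and y-terms: 225(x² + 18x) -64(y² + 18y) = -27441
Complete the square in x and y: 225(x + 9)² -64(y + 9)² = -27441 + 18225 - 5184 = -14400
Divide through by -14400 to get (y + 9)²/225 - (x + 9)²/64 = 1.
Hyperbola, center (-9, -9), transverse axis vertical; a² = 225, b² = 64.
a = 15. Vertices at (h, k ± a).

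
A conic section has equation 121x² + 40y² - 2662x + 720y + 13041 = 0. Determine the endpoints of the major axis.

(11, -20) and (11, 2)

Group the x- and y-terms: 121(x² - 22x) + 40(y² + 18y) = -13041
Completing the square gives 121(x - 11)² + 40(y + 9)² = -13041 + 14641 + 3240 = 4840.
Dividing both sides by 4840: (x - 11)²/40 + (y + 9)²/121 = 1
Ellipse, center (11, -9), major axis vertical; a² = 121, b² = 40.
a = 11. Vertices at (h, k ± a).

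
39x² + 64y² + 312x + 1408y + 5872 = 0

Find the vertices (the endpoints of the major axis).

(-12, -11) and (4, -11)

Group: 39(x² + 8x) + 64(y² + 22y) = -5872
Completing the square gives 39(x + 4)² + 64(y + 11)² = -5872 + 624 + 7744 = 2496.
Dividing both sides by 2496: (x + 4)²/64 + (y + 11)²/39 = 1
Ellipse, center (-4, -11), major axis horizontal; a² = 64, b² = 39.
a = 8. Vertices at (h ± a, k).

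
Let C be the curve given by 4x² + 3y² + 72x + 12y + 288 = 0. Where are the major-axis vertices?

Group the x- and y-terms: 4(x² + 18x) + 3(y² + 4y) = -288
Completing the square gives 4(x + 9)² + 3(y + 2)² = -288 + 324 + 12 = 48.
Divide by 48: (x + 9)²/12 + (y + 2)²/16 = 1
Ellipse, center (-9, -2), major axis vertical; a² = 16, b² = 12.
a = 4. Vertices at (h, k ± a).

(-9, -6) and (-9, 2)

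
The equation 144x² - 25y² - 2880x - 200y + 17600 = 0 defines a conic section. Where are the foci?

(10, -17) and (10, 9)

Group: 144(x² - 20x) -25(y² + 8y) = -17600
144(x - 10)² -25(y + 4)² = -17600 + 14400 - 400 = -3600
Divide through by -3600 to get (y + 4)²/144 - (x - 10)²/25 = 1.
Hyperbola, center (10, -4), transverse axis vertical; a² = 144, b² = 25.
c² = a² + b² = 144 + 25 = 169, so c = 13.
Foci lie on the vertical axis through the center: (h, k ± c).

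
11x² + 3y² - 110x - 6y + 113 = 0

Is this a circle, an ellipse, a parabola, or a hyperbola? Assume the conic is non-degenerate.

No xy term. Coefficients of x² and y² are A = 11, C = 3.
A and C have the same sign but A ≠ C ⇒ ellipse.

ellipse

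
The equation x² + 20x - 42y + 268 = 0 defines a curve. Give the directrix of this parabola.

Only x is squared. Complete the square in x: (x + 10)² = 42(y - 4).
Vertex (-10, 4); 4p = 42 so p = 21/2. Opens up.
Directrix is the horizontal line y = k − p = 4 − (21/2) = -13/2.

y = -13/2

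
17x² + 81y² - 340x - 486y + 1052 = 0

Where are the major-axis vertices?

17(x² - 20x) + 81(y² - 6y) = -1052
17(x - 10)² + 81(y - 3)² = -1052 + 1700 + 729 = 1377
Divide by 1377: (x - 10)²/81 + (y - 3)²/17 = 1
Ellipse, center (10, 3), major axis horizontal; a² = 81, b² = 17.
a = 9. Vertices at (h ± a, k).

(1, 3) and (19, 3)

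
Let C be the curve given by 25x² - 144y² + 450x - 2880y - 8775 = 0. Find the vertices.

Group: 25(x² + 18x) -144(y² + 20y) = 8775
Complete the square: 25(x + 9)² -144(y + 10)² = 8775 + 2025 - 14400 = -3600
Divide through by -3600 to get (y + 10)²/25 - (x + 9)²/144 = 1.
Hyperbola, center (-9, -10), transverse axis vertical; a² = 25, b² = 144.
a = 5. Vertices at (h, k ± a).

(-9, -15) and (-9, -5)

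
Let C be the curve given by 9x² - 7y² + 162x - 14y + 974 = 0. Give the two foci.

(-9, -9) and (-9, 7)

Rearranging, 9(x² + 18x) -7(y² + 2y) = -974.
Complete the square: 9(x + 9)² -7(y + 1)² = -974 + 729 - 7 = -252
Divide by -252: (y + 1)²/36 - (x + 9)²/28 = 1
Hyperbola, center (-9, -1), transverse axis vertical; a² = 36, b² = 28.
c² = a² + b² = 36 + 28 = 64, so c = 8.
Foci lie on the vertical axis through the center: (h, k ± c).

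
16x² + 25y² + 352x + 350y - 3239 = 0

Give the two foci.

(-23, -7) and (1, -7)

Group: 16(x² + 22x) + 25(y² + 14y) = 3239
Complete the square: 16(x + 11)² + 25(y + 7)² = 3239 + 1936 + 1225 = 6400
Divide through by 6400 to get (x + 11)²/400 + (y + 7)²/256 = 1.
Ellipse, center (-11, -7), major axis horizontal; a² = 400, b² = 256.
c² = a² - b² = 400 - 256 = 144, so c = 12.
Foci lie on the horizontal axis through the center: (h ± c, k).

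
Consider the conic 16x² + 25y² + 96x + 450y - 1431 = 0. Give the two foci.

(-12, -9) and (6, -9)

Collect terms: 16(x² + 6x) + 25(y² + 18y) = 1431
Complete the square in x and y: 16(x + 3)² + 25(y + 9)² = 1431 + 144 + 2025 = 3600
Divide through by 3600 to get (x + 3)²/225 + (y + 9)²/144 = 1.
Ellipse, center (-3, -9), major axis horizontal; a² = 225, b² = 144.
c² = a² - b² = 225 - 144 = 81, so c = 9.
Foci lie on the horizontal axis through the center: (h ± c, k).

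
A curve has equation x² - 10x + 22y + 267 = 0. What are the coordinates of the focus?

(5, -33/2)

Only x is squared. Complete the square in x: (x - 5)² = -22(y + 11).
Vertex (5, -11); 4p = -22 so p = -11/2. Opens down.
Focus is p units from the vertex along the axis: (h, k + p).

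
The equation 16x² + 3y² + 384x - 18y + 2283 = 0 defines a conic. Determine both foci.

Collect terms: 16(x² + 24x) + 3(y² - 6y) = -2283
16(x + 12)² + 3(y - 3)² = -2283 + 2304 + 27 = 48
Divide through by 48 to get (x + 12)²/3 + (y - 3)²/16 = 1.
Ellipse, center (-12, 3), major axis vertical; a² = 16, b² = 3.
c² = a² - b² = 16 - 3 = 13, so c = √13.
Foci lie on the vertical axis through the center: (h, k ± c).

(-12, 3 - √13) and (-12, 3 + √13)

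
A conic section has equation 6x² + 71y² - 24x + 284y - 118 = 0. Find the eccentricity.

Collect terms: 6(x² - 4x) + 71(y² + 4y) = 118
Completing the square gives 6(x - 2)² + 71(y + 2)² = 118 + 24 + 284 = 426.
Divide by 426: (x - 2)²/71 + (y + 2)²/6 = 1
Ellipse, center (2, -2), major axis horizontal; a² = 71, b² = 6.
c² = a² - b² = 65, so c = √65.
e = c/a = √65/√71 = √4615/71.

e = √4615/71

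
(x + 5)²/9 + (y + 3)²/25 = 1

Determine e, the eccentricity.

Center (-5, -3). The larger denominator 25 sits under the y-term, so the major axis is vertical; a² = 25, b² = 9.
c² = a² - b² = 16, so c = 4.
e = c/a = 4/5.

e = 4/5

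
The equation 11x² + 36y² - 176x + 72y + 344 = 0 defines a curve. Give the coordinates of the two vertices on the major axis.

Group the x- and y-terms: 11(x² - 16x) + 36(y² + 2y) = -344
Complete the square in x and y: 11(x - 8)² + 36(y + 1)² = -344 + 704 + 36 = 396
Divide through by 396 to get (x - 8)²/36 + (y + 1)²/11 = 1.
Ellipse, center (8, -1), major axis horizontal; a² = 36, b² = 11.
a = 6. Vertices at (h ± a, k).

(2, -1) and (14, -1)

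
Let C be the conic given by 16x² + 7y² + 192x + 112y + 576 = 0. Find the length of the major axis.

Group: 16(x² + 12x) + 7(y² + 16y) = -576
Complete the square: 16(x + 6)² + 7(y + 8)² = -576 + 576 + 448 = 448
Divide through by 448 to get (x + 6)²/28 + (y + 8)²/64 = 1.
Ellipse, center (-6, -8), major axis vertical; a² = 64, b² = 28.
a² = 64 so a = 8; the major axis has length 2a = 16.

16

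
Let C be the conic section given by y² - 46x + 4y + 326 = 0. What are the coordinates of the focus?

(37/2, -2)

Only y is squared. Complete the square in y: (y + 2)² = 46(x - 7).
Vertex (7, -2); 4p = 46 so p = 23/2. Opens right.
Focus is p units from the vertex along the axis: (h + p, k).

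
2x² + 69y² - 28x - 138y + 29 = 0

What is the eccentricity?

e = √4623/69

Group the x- and y-terms: 2(x² - 14x) + 69(y² - 2y) = -29
Completing the square gives 2(x - 7)² + 69(y - 1)² = -29 + 98 + 69 = 138.
Divide by 138: (x - 7)²/69 + (y - 1)²/2 = 1
Ellipse, center (7, 1), major axis horizontal; a² = 69, b² = 2.
c² = a² - b² = 67, so c = √67.
e = c/a = √67/√69 = √4623/69.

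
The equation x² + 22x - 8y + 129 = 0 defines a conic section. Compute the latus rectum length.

Only x is squared. Complete the square in x: (x + 11)² = 8(y - 1).
Vertex (-11, 1); 4p = 8 so p = 2. Opens up.
Latus rectum length = |4p| = 8.

8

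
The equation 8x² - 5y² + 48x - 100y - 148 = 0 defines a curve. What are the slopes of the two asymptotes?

Collect terms: 8(x² + 6x) -5(y² + 20y) = 148
Complete the square in x and y: 8(x + 3)² -5(y + 10)² = 148 + 72 - 500 = -280
Divide by -280: (y + 10)²/56 - (x + 3)²/35 = 1
Hyperbola, center (-3, -10), transverse axis vertical; a² = 56, b² = 35.
For a vertical hyperbola the asymptotes have slope ±a/b.
Here that is ±2√14/√35 = ±2√10/5.

2√10/5 and -2√10/5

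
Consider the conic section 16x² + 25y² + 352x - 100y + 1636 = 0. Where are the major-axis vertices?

(-16, 2) and (-6, 2)

Rearranging, 16(x² + 22x) + 25(y² - 4y) = -1636.
Complete the square in x and y: 16(x + 11)² + 25(y - 2)² = -1636 + 1936 + 100 = 400
Dividing both sides by 400: (x + 11)²/25 + (y - 2)²/16 = 1
Ellipse, center (-11, 2), major axis horizontal; a² = 25, b² = 16.
a = 5. Vertices at (h ± a, k).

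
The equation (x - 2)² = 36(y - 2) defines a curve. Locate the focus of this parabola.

(2, 11)

Vertex (2, 2); 4p = 36 so p = 9. Opens up.
Focus is p units from the vertex along the axis: (h, k + p).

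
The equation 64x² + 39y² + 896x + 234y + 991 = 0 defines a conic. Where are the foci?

Collect terms: 64(x² + 14x) + 39(y² + 6y) = -991
Complete the square: 64(x + 7)² + 39(y + 3)² = -991 + 3136 + 351 = 2496
Dividing both sides by 2496: (x + 7)²/39 + (y + 3)²/64 = 1
Ellipse, center (-7, -3), major axis vertical; a² = 64, b² = 39.
c² = a² - b² = 64 - 39 = 25, so c = 5.
Foci lie on the vertical axis through the center: (h, k ± c).

(-7, -8) and (-7, 2)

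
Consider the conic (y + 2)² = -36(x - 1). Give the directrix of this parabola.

x = 10

Vertex (1, -2); 4p = -36 so p = -9. Opens left.
Directrix is the vertical line x = h − p = 1 − (-9) = 10.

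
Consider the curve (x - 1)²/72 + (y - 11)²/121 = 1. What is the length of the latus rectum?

144/11

Center (1, 11). The larger denominator 121 sits under the y-term, so the major axis is vertical; a² = 121, b² = 72.
Latus rectum length = 2b²/a = 2·72/11 = 144/11.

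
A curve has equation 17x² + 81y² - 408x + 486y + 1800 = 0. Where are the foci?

(4, -3) and (20, -3)

17(x² - 24x) + 81(y² + 6y) = -1800
17(x - 12)² + 81(y + 3)² = -1800 + 2448 + 729 = 1377
Divide through by 1377 to get (x - 12)²/81 + (y + 3)²/17 = 1.
Ellipse, center (12, -3), major axis horizontal; a² = 81, b² = 17.
c² = a² - b² = 81 - 17 = 64, so c = 8.
Foci lie on the horizontal axis through the center: (h ± c, k).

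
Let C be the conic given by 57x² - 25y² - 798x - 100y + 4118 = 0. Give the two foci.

Rearranging, 57(x² - 14x) -25(y² + 4y) = -4118.
Complete the square in x and y: 57(x - 7)² -25(y + 2)² = -4118 + 2793 - 100 = -1425
Divide by -1425: (y + 2)²/57 - (x - 7)²/25 = 1
Hyperbola, center (7, -2), transverse axis vertical; a² = 57, b² = 25.
c² = a² + b² = 57 + 25 = 82, so c = √82.
Foci lie on the vertical axis through the center: (h, k ± c).

(7, -2 - √82) and (7, -2 + √82)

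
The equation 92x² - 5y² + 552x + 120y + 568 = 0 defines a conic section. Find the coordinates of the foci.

(-3, 12 - √97) and (-3, 12 + √97)

Group: 92(x² + 6x) -5(y² - 24y) = -568
Complete the square in x and y: 92(x + 3)² -5(y - 12)² = -568 + 828 - 720 = -460
Divide by -460: (y - 12)²/92 - (x + 3)²/5 = 1
Hyperbola, center (-3, 12), transverse axis vertical; a² = 92, b² = 5.
c² = a² + b² = 92 + 5 = 97, so c = √97.
Foci lie on the vertical axis through the center: (h, k ± c).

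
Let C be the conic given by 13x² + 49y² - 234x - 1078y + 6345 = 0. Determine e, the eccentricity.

Group: 13(x² - 18x) + 49(y² - 22y) = -6345
Completing the square gives 13(x - 9)² + 49(y - 11)² = -6345 + 1053 + 5929 = 637.
Dividing both sides by 637: (x - 9)²/49 + (y - 11)²/13 = 1
Ellipse, center (9, 11), major axis horizontal; a² = 49, b² = 13.
c² = a² - b² = 36, so c = 6.
e = c/a = 6/7.

e = 6/7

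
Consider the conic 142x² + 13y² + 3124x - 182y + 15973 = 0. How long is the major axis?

Collect terms: 142(x² + 22x) + 13(y² - 14y) = -15973
Completing the square gives 142(x + 11)² + 13(y - 7)² = -15973 + 17182 + 637 = 1846.
Divide through by 1846 to get (x + 11)²/13 + (y - 7)²/142 = 1.
Ellipse, center (-11, 7), major axis vertical; a² = 142, b² = 13.
a² = 142 so a = √142; the major axis has length 2a = 2√142.

2√142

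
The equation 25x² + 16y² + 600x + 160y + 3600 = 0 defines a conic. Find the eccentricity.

e = 3/5

25(x² + 24x) + 16(y² + 10y) = -3600
Complete the square in x and y: 25(x + 12)² + 16(y + 5)² = -3600 + 3600 + 400 = 400
Dividing both sides by 400: (x + 12)²/16 + (y + 5)²/25 = 1
Ellipse, center (-12, -5), major axis vertical; a² = 25, b² = 16.
c² = a² - b² = 9, so c = 3.
e = c/a = 3/5.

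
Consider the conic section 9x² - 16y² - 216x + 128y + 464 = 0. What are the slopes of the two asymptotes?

3/4 and -3/4

Collect terms: 9(x² - 24x) -16(y² - 8y) = -464
9(x - 12)² -16(y - 4)² = -464 + 1296 - 256 = 576
Divide by 576: (x - 12)²/64 - (y - 4)²/36 = 1
Hyperbola, center (12, 4), transverse axis horizontal; a² = 64, b² = 36.
For a horizontal hyperbola the asymptotes have slope ±b/a.
Here that is ±6/8 = ±3/4.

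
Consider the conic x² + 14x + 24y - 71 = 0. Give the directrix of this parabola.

y = 11

Only x is squared. Complete the square in x: (x + 7)² = -24(y - 5).
Vertex (-7, 5); 4p = -24 so p = -6. Opens down.
Directrix is the horizontal line y = k − p = 5 − (-6) = 11.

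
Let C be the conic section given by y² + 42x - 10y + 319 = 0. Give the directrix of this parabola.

Only y is squared. Complete the square in y: (y - 5)² = -42(x + 7).
Vertex (-7, 5); 4p = -42 so p = -21/2. Opens left.
Directrix is the vertical line x = h − p = -7 − (-21/2) = 7/2.

x = 7/2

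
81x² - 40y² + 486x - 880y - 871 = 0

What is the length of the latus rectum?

Collect terms: 81(x² + 6x) -40(y² + 22y) = 871
81(x + 3)² -40(y + 11)² = 871 + 729 - 4840 = -3240
Divide by -3240: (y + 11)²/81 - (x + 3)²/40 = 1
Hyperbola, center (-3, -11), transverse axis vertical; a² = 81, b² = 40.
Latus rectum length = 2b²/a = 2·40/9 = 80/9.

80/9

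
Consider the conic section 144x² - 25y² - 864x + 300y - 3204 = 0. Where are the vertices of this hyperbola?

(-2, 6) and (8, 6)

Rearranging, 144(x² - 6x) -25(y² - 12y) = 3204.
144(x - 3)² -25(y - 6)² = 3204 + 1296 - 900 = 3600
Divide through by 3600 to get (x - 3)²/25 - (y - 6)²/144 = 1.
Hyperbola, center (3, 6), transverse axis horizontal; a² = 25, b² = 144.
a = 5. Vertices at (h ± a, k).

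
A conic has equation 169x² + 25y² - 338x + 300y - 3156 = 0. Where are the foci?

169(x² - 2x) + 25(y² + 12y) = 3156
Complete the square in x and y: 169(x - 1)² + 25(y + 6)² = 3156 + 169 + 900 = 4225
Dividing both sides by 4225: (x - 1)²/25 + (y + 6)²/169 = 1
Ellipse, center (1, -6), major axis vertical; a² = 169, b² = 25.
c² = a² - b² = 169 - 25 = 144, so c = 12.
Foci lie on the vertical axis through the center: (h, k ± c).

(1, -18) and (1, 6)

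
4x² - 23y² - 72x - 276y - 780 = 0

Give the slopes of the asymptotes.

2√23/23 and -2√23/23

Collect terms: 4(x² - 18x) -23(y² + 12y) = 780
Complete the square: 4(x - 9)² -23(y + 6)² = 780 + 324 - 828 = 276
Dividing both sides by 276: (x - 9)²/69 - (y + 6)²/12 = 1
Hyperbola, center (9, -6), transverse axis horizontal; a² = 69, b² = 12.
For a horizontal hyperbola the asymptotes have slope ±b/a.
Here that is ±2√3/√69 = ±2√23/23.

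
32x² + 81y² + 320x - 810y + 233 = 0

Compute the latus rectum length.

64/9

Collect terms: 32(x² + 10x) + 81(y² - 10y) = -233
Complete the square: 32(x + 5)² + 81(y - 5)² = -233 + 800 + 2025 = 2592
Divide through by 2592 to get (x + 5)²/81 + (y - 5)²/32 = 1.
Ellipse, center (-5, 5), major axis horizontal; a² = 81, b² = 32.
Latus rectum length = 2b²/a = 2·32/9 = 64/9.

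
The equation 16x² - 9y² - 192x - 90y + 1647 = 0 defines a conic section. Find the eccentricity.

Rearranging, 16(x² - 12x) -9(y² + 10y) = -1647.
16(x - 6)² -9(y + 5)² = -1647 + 576 - 225 = -1296
Dividing both sides by -1296: (y + 5)²/144 - (x - 6)²/81 = 1
Hyperbola, center (6, -5), transverse axis vertical; a² = 144, b² = 81.
c² = a² + b² = 225, so c = 15.
e = c/a = 15/12 = 5/4.

e = 5/4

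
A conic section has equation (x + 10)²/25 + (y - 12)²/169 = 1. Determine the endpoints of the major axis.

(-10, -1) and (-10, 25)

Center (-10, 12). The larger denominator 169 sits under the y-term, so the major axis is vertical; a² = 169, b² = 25.
a = 13. Vertices at (h, k ± a).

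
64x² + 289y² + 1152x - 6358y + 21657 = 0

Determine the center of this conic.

Rearranging, 64(x² + 18x) + 289(y² - 22y) = -21657.
Complete the square in x and y: 64(x + 9)² + 289(y - 11)² = -21657 + 5184 + 34969 = 18496
Divide through by 18496 to get (x + 9)²/289 + (y - 11)²/64 = 1.
Ellipse with center (-9, 11).

(-9, 11)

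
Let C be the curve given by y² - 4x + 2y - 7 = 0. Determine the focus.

(-1, -1)

Only y is squared. Complete the square in y: (y + 1)² = 4(x + 2).
Vertex (-2, -1); 4p = 4 so p = 1. Opens right.
Focus is p units from the vertex along the axis: (h + p, k).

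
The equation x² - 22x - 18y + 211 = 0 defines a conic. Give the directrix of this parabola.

Only x is squared. Complete the square in x: (x - 11)² = 18(y - 5).
Vertex (11, 5); 4p = 18 so p = 9/2. Opens up.
Directrix is the horizontal line y = k − p = 5 − (9/2) = 1/2.

y = 1/2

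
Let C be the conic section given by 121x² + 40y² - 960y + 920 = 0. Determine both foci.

Collect terms: 121x² + 40(y² - 24y) = -920
Complete the square in x and y: 121x² + 40(y - 12)² = -920 + 0 + 5760 = 4840
Divide through by 4840 to get x²/40 + (y - 12)²/121 = 1.
Ellipse, center (0, 12), major axis vertical; a² = 121, b² = 40.
c² = a² - b² = 121 - 40 = 81, so c = 9.
Foci lie on the vertical axis through the center: (h, k ± c).

(0, 3) and (0, 21)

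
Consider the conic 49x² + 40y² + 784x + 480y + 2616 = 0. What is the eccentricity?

Group the x- and y-terms: 49(x² + 16x) + 40(y² + 12y) = -2616
Completing the square gives 49(x + 8)² + 40(y + 6)² = -2616 + 3136 + 1440 = 1960.
Divide through by 1960 to get (x + 8)²/40 + (y + 6)²/49 = 1.
Ellipse, center (-8, -6), major axis vertical; a² = 49, b² = 40.
c² = a² - b² = 9, so c = 3.
e = c/a = 3/7.

e = 3/7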